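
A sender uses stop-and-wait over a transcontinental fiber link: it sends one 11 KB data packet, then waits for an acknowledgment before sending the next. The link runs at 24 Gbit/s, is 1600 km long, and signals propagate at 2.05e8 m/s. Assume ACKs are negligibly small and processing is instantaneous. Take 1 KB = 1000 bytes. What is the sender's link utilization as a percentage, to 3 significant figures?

t_tx = L/R = 88000/24000000000 = 3.66667e-06 s.
t_prop = 1600000/2.05e+08 = 0.00780488 s; RTT = 0.0156098 s.
Cycle = t_tx + RTT = 0.0156134 s.
Utilization = t_tx / cycle = 3.66667e-06/0.0156134 = 0.0235 %.

0.0235 %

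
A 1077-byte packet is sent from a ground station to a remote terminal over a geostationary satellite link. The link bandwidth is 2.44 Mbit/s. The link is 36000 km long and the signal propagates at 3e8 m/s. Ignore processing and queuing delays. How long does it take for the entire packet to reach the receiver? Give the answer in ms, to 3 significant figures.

L = 1077 × 8 = 8616 bits.
Transmission delay = L/R = 8616 / 2440000 = 3.53115 ms.
Propagation delay = d/s = 36000000 m / 300000000 m/s = 120 ms.
Total = 124 ms.

124 ms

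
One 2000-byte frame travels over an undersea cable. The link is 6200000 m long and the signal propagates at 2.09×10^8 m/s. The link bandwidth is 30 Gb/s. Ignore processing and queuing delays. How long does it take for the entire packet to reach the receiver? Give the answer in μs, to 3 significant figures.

29700 μs

L = 2000 × 8 = 16000 bits.
Transmission delay = L/R = 16000 / 30000000000 = 0.533333 μs.
Propagation delay = d/s = 6200000 m / 209000000 m/s = 29665.1 μs.
Total = 29700 μs.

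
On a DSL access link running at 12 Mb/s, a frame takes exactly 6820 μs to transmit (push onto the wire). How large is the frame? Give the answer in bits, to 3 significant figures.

81800 bits

L = R × t_tx = 12000000 b/s × 0.00682 s = 81840 bits.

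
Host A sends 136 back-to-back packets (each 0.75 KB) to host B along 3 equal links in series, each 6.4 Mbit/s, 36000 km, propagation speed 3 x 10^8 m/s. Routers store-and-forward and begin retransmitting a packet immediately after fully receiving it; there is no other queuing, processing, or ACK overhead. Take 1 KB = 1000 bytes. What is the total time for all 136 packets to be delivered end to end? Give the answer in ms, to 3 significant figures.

Per-hop transmission t_tx = L/R = 6000/6400000 = 0.9375 ms.
Per-hop propagation t_prop = 36000000/300000000 = 120 ms.
Pipeline fill: first packet needs 3·t_tx to clear all hops; remaining 135 packets each add one t_tx.
Total = (3+136-1)·t_tx + 3·t_prop = 138·0.9375 + 3·120 = 489 ms.

489 ms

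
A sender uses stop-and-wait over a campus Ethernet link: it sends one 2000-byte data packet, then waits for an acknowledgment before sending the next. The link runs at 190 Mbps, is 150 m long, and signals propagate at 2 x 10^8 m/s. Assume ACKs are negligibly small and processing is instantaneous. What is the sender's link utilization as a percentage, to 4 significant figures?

98.25 %

t_tx = L/R = 16000/190000000 = 8.42105e-05 s.
t_prop = 150/200000000 = 7.5e-07 s; RTT = 1.5e-06 s.
Cycle = t_tx + RTT = 8.57105e-05 s.
Utilization = t_tx / cycle = 8.42105e-05/8.57105e-05 = 98.25 %.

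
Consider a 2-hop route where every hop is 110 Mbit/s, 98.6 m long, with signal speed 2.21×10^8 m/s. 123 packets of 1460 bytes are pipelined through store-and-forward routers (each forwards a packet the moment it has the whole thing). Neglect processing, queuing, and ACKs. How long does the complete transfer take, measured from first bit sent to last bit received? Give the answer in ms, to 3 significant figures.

13.2 ms

Per-hop transmission t_tx = L/R = 11680/110000000 = 0.106182 ms.
Per-hop propagation t_prop = 98.6/221000000 = 0.000446154 ms.
Pipeline fill: first packet needs 2·t_tx to clear all hops; remaining 122 packets each add one t_tx.
Total = (2+123-1)·t_tx + 2·t_prop = 124·0.106182 + 2·0.000446154 = 13.2 ms.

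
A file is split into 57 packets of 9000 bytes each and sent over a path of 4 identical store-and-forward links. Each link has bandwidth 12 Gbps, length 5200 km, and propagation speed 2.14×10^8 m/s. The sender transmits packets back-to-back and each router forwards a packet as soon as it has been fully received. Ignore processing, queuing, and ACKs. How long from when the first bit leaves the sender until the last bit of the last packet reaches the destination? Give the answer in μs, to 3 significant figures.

97600 μs

Per-hop transmission t_tx = L/R = 72000/12000000000 = 6 μs.
Per-hop propagation t_prop = 5200000/214000000 = 24299.1 μs.
Pipeline fill: first packet needs 4·t_tx to clear all hops; remaining 56 packets each add one t_tx.
Total = (4+57-1)·t_tx + 4·t_prop = 60·6 + 4·24299.1 = 97600 μs.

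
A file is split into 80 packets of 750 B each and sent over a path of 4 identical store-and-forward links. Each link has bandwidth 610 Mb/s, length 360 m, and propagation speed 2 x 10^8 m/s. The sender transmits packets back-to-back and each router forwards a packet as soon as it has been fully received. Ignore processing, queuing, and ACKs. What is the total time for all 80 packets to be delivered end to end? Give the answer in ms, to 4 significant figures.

Per-hop transmission t_tx = L/R = 6000/610000000 = 0.00983607 ms.
Per-hop propagation t_prop = 360/200000000 = 0.0018 ms.
Pipeline fill: first packet needs 4·t_tx to clear all hops; remaining 79 packets each add one t_tx.
Total = (4+80-1)·t_tx + 4·t_prop = 83·0.00983607 + 4·0.0018 = 0.8236 ms.

0.8236 ms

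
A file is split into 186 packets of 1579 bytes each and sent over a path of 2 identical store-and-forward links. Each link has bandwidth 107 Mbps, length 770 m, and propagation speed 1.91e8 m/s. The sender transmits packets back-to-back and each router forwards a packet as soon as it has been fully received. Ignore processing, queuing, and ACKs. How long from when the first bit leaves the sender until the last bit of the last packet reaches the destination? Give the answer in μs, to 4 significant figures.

22080 μs

Per-hop transmission t_tx = L/R = 12632/107000000 = 118.056 μs.
Per-hop propagation t_prop = 770/191000000 = 4.03141 μs.
Pipeline fill: first packet needs 2·t_tx to clear all hops; remaining 185 packets each add one t_tx.
Total = (2+186-1)·t_tx + 2·t_prop = 187·118.056 + 2·4.03141 = 22080 μs.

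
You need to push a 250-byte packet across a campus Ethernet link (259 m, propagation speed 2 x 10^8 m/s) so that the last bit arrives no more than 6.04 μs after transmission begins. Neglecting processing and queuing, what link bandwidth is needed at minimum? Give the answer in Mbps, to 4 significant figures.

421.5 Mbps

L = 2000 bits.
Propagation delay = 259 / 200000000 = 1.295 μs.
Transmission budget = 6.04 − 1.295 = 4.745 μs.
R ≥ L / t_tx = 2000 bits / 4.745e-06 s = 421.5 Mbps.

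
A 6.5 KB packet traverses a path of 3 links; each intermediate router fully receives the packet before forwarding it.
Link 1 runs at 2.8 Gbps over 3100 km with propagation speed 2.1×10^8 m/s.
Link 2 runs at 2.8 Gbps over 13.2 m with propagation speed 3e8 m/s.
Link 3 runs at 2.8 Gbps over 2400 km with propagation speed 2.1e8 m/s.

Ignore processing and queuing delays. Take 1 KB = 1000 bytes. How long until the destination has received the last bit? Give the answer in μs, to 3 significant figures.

26200 μs

L = 52000 bits.
Transmission delay per hop = L/R = 52000/2800000000 = 18.5714 μs; 3 hops → 55.7143 μs.
Propagation delays (d/s per hop): 14761.9, 0.044, 11428.6 μs; sum = 26190.5 μs.
End-to-end = 26200 μs.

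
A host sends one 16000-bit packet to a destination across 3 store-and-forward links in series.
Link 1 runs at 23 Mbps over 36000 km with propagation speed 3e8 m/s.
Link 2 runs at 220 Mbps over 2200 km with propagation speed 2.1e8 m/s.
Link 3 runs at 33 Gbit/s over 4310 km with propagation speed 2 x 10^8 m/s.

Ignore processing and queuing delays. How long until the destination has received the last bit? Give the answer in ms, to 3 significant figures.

Transmission delays (L/R per hop): 0.695652, 0.0727273, 0.000484848 ms; sum = 0.768864 ms.
Propagation delays (d/s per hop): 120, 10.4762, 21.55 ms; sum = 152.026 ms.
End-to-end = 153 ms.

153 ms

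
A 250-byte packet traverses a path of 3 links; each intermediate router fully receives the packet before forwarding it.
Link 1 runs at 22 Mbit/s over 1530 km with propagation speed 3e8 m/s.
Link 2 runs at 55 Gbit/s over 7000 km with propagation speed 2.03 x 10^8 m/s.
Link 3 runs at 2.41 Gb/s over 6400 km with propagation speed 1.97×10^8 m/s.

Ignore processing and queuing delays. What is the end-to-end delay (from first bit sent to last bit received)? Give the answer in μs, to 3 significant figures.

72200 μs

L = 250 × 8 = 2000 bits.
Transmission delays (L/R per hop): 90.9091, 0.0363636, 0.829876 μs; sum = 91.7753 μs.
Propagation delays (d/s per hop): 5100, 34482.8, 32487.3 μs; sum = 72070.1 μs.
End-to-end = 72200 μs.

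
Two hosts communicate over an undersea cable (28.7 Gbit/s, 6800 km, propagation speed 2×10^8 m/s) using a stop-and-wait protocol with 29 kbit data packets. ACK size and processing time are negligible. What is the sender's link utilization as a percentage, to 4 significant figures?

0.001486 %

t_tx = L/R = 29000/28700000000 = 1.01045e-06 s.
t_prop = 6800000/200000000 = 0.034 s; RTT = 0.068 s.
Cycle = t_tx + RTT = 0.068001 s.
Utilization = t_tx / cycle = 1.01045e-06/0.068001 = 0.001486 %.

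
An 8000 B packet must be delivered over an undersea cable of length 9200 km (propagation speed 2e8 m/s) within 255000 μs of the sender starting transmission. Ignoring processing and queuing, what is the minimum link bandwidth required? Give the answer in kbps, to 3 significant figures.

L = 64000 bits.
Propagation delay = 9200000 / 200000000 = 46000 μs.
Transmission budget = 255000 − 46000 = 209000 μs.
R ≥ L / t_tx = 64000 bits / 0.209 s = 306 kbps.

306 kbps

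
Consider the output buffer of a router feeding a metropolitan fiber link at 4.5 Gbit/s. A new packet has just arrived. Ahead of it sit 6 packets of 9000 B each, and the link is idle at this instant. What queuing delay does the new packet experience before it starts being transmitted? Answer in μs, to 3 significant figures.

96.0 μs

Each queued packet: L/R = 72000/4500000000 = 16 μs.
6 queued → 96 μs.
Queuing delay = 96.0 μs.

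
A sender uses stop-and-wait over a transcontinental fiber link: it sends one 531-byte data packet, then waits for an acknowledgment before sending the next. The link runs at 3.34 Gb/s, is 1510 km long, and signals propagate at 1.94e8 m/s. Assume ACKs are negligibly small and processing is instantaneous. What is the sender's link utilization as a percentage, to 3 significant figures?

0.00817 %

t_tx = L/R = 4248/3340000000 = 1.27186e-06 s.
t_prop = 1510000/194000000 = 0.00778351 s; RTT = 0.015567 s.
Cycle = t_tx + RTT = 0.0155683 s.
Utilization = t_tx / cycle = 1.27186e-06/0.0155683 = 0.00817 %.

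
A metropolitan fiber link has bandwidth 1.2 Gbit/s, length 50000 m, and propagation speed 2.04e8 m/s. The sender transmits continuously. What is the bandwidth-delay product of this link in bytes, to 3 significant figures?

Propagation delay = 50000 / 204000000 = 0.000245098 s.
BDP = R × t_prop = 1200000000 × 0.000245098 = 294118 bits.
In bytes: 294118/8 = 36800 bytes.

36800 bytes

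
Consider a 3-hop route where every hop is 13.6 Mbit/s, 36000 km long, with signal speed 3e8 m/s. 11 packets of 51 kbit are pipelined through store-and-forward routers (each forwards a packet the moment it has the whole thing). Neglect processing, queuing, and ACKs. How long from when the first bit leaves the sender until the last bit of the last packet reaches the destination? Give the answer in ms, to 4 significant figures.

408.8 ms

Per-hop transmission t_tx = L/R = 51000/13600000 = 3.75 ms.
Per-hop propagation t_prop = 36000000/300000000 = 120 ms.
Pipeline fill: first packet needs 3·t_tx to clear all hops; remaining 10 packets each add one t_tx.
Total = (3+11-1)·t_tx + 3·t_prop = 13·3.75 + 3·120 = 408.8 ms.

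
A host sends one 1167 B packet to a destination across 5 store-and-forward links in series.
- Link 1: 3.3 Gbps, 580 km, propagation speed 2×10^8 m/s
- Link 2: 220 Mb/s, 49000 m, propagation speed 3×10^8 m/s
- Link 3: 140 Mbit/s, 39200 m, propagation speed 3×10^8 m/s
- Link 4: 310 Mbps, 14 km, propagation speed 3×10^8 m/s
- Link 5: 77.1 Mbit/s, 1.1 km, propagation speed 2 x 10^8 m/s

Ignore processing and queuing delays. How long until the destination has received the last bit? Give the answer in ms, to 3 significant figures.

L = 1167 × 8 = 9336 bits.
Transmission delays (L/R per hop): 0.00282909, 0.0424364, 0.0666857, 0.0301161, 0.121089 ms; sum = 0.263157 ms.
Propagation delays (d/s per hop): 2.9, 0.163333, 0.130667, 0.0466667, 0.0055 ms; sum = 3.24617 ms.
End-to-end = 3.51 ms.

3.51 ms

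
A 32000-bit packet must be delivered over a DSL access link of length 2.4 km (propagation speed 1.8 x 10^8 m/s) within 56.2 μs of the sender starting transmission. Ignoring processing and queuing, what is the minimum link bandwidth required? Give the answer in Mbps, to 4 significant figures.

746.5 Mbps

Propagation delay = 2400 / 180000000 = 13.3333 μs.
Transmission budget = 56.2 − 13.3333 = 42.8667 μs.
R ≥ L / t_tx = 32000 bits / 4.28667e-05 s = 746.5 Mbps.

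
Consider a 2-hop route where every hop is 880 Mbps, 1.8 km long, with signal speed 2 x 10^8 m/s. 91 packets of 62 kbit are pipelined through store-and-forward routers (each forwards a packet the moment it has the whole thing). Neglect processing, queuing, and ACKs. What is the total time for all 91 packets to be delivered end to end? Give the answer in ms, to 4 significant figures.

Per-hop transmission t_tx = L/R = 62000/880000000 = 0.0704545 ms.
Per-hop propagation t_prop = 1800/200000000 = 0.009 ms.
Pipeline fill: first packet needs 2·t_tx to clear all hops; remaining 90 packets each add one t_tx.
Total = (2+91-1)·t_tx + 2·t_prop = 92·0.0704545 + 2·0.009 = 6.500 ms.

6.500 ms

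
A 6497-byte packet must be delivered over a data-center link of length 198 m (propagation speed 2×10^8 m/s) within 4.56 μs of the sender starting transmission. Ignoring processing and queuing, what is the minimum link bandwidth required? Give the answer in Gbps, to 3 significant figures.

L = 51976 bits.
Propagation delay = 198 / 200000000 = 0.99 μs.
Transmission budget = 4.56 − 0.99 = 3.57 μs.
R ≥ L / t_tx = 51976 bits / 3.57e-06 s = 14.6 Gbps.

14.6 Gbps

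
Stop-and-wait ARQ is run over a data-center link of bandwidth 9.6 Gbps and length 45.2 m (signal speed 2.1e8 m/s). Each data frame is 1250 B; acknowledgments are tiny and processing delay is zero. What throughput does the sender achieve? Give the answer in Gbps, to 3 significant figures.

6.79 Gbps

t_tx = L/R = 10000/9600000000 = 1.04167e-06 s.
t_prop = 45.2/210000000 = 2.15238e-07 s; RTT = 4.30476e-07 s.
Cycle = t_tx + RTT = 1.47214e-06 s.
Throughput = L / cycle = 10000 / 1.47214e-06 = 6.79 Gbps.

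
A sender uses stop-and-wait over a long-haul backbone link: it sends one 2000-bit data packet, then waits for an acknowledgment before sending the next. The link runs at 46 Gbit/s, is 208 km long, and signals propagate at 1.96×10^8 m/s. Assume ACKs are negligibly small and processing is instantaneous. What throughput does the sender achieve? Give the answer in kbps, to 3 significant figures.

t_tx = L/R = 2000/46000000000 = 4.34783e-08 s.
t_prop = 208000/196000000 = 0.00106122 s; RTT = 0.00212245 s.
Cycle = t_tx + RTT = 0.00212249 s.
Throughput = L / cycle = 2000 / 0.00212249 = 942 kbps.

942 kbps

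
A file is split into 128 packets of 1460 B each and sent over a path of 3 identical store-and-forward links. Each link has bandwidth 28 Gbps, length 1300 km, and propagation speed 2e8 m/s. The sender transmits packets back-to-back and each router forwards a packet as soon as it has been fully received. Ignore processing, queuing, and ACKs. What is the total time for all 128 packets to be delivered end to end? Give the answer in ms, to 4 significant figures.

19.55 ms

Per-hop transmission t_tx = L/R = 11680/28000000000 = 0.000417143 ms.
Per-hop propagation t_prop = 1300000/200000000 = 6.5 ms.
Pipeline fill: first packet needs 3·t_tx to clear all hops; remaining 127 packets each add one t_tx.
Total = (3+128-1)·t_tx + 3·t_prop = 130·0.000417143 + 3·6.5 = 19.55 ms.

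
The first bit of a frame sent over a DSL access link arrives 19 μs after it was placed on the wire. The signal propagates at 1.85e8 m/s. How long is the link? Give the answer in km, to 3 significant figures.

d = s × t_prop = 185000000 × 1.9e-05 = 3.52 km.

3.52 km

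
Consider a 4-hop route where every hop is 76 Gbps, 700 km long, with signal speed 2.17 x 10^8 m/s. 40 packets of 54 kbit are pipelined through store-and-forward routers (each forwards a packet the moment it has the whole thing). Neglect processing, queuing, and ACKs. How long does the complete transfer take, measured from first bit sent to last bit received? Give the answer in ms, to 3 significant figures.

Per-hop transmission t_tx = L/R = 54000/76000000000 = 0.000710526 ms.
Per-hop propagation t_prop = 700000/217000000 = 3.22581 ms.
Pipeline fill: first packet needs 4·t_tx to clear all hops; remaining 39 packets each add one t_tx.
Total = (4+40-1)·t_tx + 4·t_prop = 43·0.000710526 + 4·3.22581 = 12.9 ms.

12.9 ms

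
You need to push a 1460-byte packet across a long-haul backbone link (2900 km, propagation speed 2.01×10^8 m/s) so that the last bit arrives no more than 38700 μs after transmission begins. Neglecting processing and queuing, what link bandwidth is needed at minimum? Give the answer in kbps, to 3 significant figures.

L = 11680 bits.
Propagation delay = 2900000 / 2.01e+08 = 14427.9 μs.
Transmission budget = 38700 − 14427.9 = 24272.1 μs.
R ≥ L / t_tx = 11680 bits / 0.0242721 s = 481 kbps.

481 kbps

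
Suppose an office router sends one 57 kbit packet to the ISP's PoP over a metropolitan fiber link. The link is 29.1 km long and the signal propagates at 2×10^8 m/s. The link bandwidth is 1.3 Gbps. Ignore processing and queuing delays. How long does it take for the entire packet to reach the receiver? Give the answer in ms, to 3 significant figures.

0.189 ms

L = 57000 bits.
Transmission delay = L/R = 57000 / 1300000000 = 0.0438462 ms.
Propagation delay = d/s = 29100 m / 200000000 m/s = 0.1455 ms.
Total = 0.189 ms.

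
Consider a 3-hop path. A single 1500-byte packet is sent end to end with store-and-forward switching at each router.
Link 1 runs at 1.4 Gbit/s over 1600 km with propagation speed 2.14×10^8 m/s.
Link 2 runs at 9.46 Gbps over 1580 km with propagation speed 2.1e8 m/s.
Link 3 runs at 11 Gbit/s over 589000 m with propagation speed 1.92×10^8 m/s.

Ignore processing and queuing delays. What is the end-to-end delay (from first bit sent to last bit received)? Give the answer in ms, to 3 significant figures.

18.1 ms

L = 1500 × 8 = 12000 bits.
Transmission delays (L/R per hop): 0.00857143, 0.0012685, 0.00109091 ms; sum = 0.0109308 ms.
Propagation delays (d/s per hop): 7.47664, 7.52381, 3.06771 ms; sum = 18.0682 ms.
End-to-end = 18.1 ms.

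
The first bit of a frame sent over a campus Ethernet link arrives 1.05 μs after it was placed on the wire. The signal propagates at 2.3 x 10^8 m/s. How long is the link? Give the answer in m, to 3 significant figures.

242 m

d = s × t_prop = 2.3e+08 × 1.05e-06 = 242 m.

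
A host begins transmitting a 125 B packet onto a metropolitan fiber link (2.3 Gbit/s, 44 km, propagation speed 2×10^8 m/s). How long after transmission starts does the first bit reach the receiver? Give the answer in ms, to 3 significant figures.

0.220 ms

First bit experiences only propagation delay: d/s = 44000/200000000 = 0.220 ms.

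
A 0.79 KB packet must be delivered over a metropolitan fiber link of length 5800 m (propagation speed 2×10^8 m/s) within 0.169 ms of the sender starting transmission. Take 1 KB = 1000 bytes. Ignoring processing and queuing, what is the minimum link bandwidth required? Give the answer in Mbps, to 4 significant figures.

L = 6320 bits.
Propagation delay = 5800 / 200000000 = 0.029 ms.
Transmission budget = 0.169 − 0.029 = 0.14 ms.
R ≥ L / t_tx = 6320 bits / 0.00014 s = 45.14 Mbps.

45.14 Mbps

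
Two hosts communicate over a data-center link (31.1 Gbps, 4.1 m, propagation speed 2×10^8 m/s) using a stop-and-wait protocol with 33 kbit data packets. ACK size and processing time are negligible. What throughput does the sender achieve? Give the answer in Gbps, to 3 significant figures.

29.9 Gbps

t_tx = L/R = 33000/31100000000 = 1.06109e-06 s.
t_prop = 4.1/200000000 = 2.05e-08 s; RTT = 4.1e-08 s.
Cycle = t_tx + RTT = 1.10209e-06 s.
Throughput = L / cycle = 33000 / 1.10209e-06 = 29.9 Gbps.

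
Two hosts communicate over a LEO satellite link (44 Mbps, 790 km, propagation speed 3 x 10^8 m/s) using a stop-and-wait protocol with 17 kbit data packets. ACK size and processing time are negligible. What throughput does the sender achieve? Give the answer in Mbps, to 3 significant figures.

3.01 Mbps

t_tx = L/R = 17000/44000000 = 0.000386364 s.
t_prop = 790000/300000000 = 0.00263333 s; RTT = 0.00526667 s.
Cycle = t_tx + RTT = 0.00565303 s.
Throughput = L / cycle = 17000 / 0.00565303 = 3.01 Mbps.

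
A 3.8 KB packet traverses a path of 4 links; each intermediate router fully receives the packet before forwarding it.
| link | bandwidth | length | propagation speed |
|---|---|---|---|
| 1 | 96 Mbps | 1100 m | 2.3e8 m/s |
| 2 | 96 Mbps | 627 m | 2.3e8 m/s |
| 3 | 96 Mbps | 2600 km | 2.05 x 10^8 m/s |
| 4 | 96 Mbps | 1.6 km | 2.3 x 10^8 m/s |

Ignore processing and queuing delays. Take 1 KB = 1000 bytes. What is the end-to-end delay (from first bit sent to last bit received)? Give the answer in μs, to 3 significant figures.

L = 30400 bits.
Transmission delay per hop = L/R = 30400/96000000 = 316.667 μs; 4 hops → 1266.67 μs.
Propagation delays (d/s per hop): 4.78261, 2.72609, 12682.9, 6.95652 μs; sum = 12697.4 μs.
End-to-end = 14000 μs.

14000 μs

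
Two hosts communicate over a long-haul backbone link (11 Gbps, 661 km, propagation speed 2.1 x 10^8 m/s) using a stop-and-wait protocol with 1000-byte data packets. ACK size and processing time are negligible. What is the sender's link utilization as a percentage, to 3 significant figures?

t_tx = L/R = 8000/11000000000 = 7.27273e-07 s.
t_prop = 661000/210000000 = 0.00314762 s; RTT = 0.00629524 s.
Cycle = t_tx + RTT = 0.00629597 s.
Utilization = t_tx / cycle = 7.27273e-07/0.00629597 = 0.0116 %.

0.0116 %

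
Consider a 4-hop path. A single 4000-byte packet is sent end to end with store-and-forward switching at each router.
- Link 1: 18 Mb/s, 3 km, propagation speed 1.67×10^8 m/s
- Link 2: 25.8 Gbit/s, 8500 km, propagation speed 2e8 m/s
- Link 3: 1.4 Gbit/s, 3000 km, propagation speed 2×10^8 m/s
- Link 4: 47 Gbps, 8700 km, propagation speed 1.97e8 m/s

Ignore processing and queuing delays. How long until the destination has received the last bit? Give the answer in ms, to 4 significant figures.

103.5 ms

L = 4000 × 8 = 32000 bits.
Transmission delays (L/R per hop): 1.77778, 0.00124031, 0.0228571, 0.000680851 ms; sum = 1.80256 ms.
Propagation delays (d/s per hop): 0.0179641, 42.5, 15, 44.1624 ms; sum = 101.68 ms.
End-to-end = 103.5 ms.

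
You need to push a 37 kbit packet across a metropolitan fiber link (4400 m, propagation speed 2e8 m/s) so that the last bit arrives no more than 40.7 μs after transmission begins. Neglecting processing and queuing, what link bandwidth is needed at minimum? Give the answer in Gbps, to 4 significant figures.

1.979 Gbps

Propagation delay = 4400 / 200000000 = 22 μs.
Transmission budget = 40.7 − 22 = 18.7 μs.
R ≥ L / t_tx = 37000 bits / 1.87e-05 s = 1.979 Gbps.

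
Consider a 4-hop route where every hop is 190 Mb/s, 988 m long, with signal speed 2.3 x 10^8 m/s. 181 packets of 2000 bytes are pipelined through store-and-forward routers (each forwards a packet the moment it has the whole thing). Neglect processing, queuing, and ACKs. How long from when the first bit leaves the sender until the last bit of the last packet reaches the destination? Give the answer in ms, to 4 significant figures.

Per-hop transmission t_tx = L/R = 16000/190000000 = 0.0842105 ms.
Per-hop propagation t_prop = 988/2.3e+08 = 0.00429565 ms.
Pipeline fill: first packet needs 4·t_tx to clear all hops; remaining 180 packets each add one t_tx.
Total = (4+181-1)·t_tx + 4·t_prop = 184·0.0842105 + 4·0.00429565 = 15.51 ms.

15.51 ms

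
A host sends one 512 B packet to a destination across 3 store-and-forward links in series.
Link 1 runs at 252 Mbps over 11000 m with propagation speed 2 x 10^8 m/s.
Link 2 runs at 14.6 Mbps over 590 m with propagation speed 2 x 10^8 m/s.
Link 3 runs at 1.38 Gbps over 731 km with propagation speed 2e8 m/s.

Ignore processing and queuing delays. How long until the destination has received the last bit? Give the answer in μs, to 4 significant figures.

4013 μs

L = 512 × 8 = 4096 bits.
Transmission delays (L/R per hop): 16.254, 280.548, 2.96812 μs; sum = 299.77 μs.
Propagation delays (d/s per hop): 55, 2.95, 3655 μs; sum = 3712.95 μs.
End-to-end = 4013 μs.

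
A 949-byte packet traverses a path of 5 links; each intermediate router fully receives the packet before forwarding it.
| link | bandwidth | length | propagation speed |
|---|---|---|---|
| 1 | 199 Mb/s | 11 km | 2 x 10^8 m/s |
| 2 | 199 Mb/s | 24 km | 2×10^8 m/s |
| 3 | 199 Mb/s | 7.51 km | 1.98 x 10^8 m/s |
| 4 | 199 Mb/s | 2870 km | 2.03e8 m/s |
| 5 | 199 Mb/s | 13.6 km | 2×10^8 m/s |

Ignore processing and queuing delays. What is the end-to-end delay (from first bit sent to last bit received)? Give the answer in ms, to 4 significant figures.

L = 949 × 8 = 7592 bits.
Transmission delay per hop = L/R = 7592/199000000 = 0.0381508 ms; 5 hops → 0.190754 ms.
Propagation delays (d/s per hop): 0.055, 0.12, 0.0379293, 14.1379, 0.068 ms; sum = 14.4189 ms.
End-to-end = 14.61 ms.

14.61 ms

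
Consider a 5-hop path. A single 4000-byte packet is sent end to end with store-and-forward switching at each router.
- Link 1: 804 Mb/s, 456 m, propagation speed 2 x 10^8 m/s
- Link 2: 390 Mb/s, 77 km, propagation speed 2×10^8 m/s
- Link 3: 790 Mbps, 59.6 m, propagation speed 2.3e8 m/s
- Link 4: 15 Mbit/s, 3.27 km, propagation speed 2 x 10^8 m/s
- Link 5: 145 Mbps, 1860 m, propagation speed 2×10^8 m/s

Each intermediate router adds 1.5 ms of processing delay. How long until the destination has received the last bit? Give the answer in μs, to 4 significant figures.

L = 4000 × 8 = 32000 bits.
Transmission delays (L/R per hop): 39.801, 82.0513, 40.5063, 2133.33, 220.69 μs; sum = 2516.38 μs.
Propagation delays (d/s per hop): 2.28, 385, 0.25913, 16.35, 9.3 μs; sum = 413.189 μs.
Processing at 4 router(s): 4 × 1.5 ms = 6000 μs.
End-to-end = 8930 μs.

8930 μs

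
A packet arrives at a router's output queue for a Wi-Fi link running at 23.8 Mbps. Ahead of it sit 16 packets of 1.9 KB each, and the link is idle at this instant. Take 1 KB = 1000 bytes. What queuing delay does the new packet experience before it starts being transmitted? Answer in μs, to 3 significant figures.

Each queued packet: L/R = 15200/23800000 = 638.655 μs.
16 queued → 10218.5 μs.
Queuing delay = 10200 μs.

10200 μs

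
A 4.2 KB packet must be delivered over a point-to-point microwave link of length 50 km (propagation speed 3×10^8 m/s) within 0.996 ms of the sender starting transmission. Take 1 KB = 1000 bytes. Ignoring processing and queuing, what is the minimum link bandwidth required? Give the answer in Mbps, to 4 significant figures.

L = 33600 bits.
Propagation delay = 50000 / 300000000 = 0.166667 ms.
Transmission budget = 0.996 − 0.166667 = 0.829333 ms.
R ≥ L / t_tx = 33600 bits / 0.000829333 s = 40.51 Mbps.

40.51 Mbps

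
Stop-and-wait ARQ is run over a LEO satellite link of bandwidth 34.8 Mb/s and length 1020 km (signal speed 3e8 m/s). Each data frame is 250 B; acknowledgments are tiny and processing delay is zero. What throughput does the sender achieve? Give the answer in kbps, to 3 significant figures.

t_tx = L/R = 2000/34800000 = 5.74713e-05 s.
t_prop = 1020000/300000000 = 0.0034 s; RTT = 0.0068 s.
Cycle = t_tx + RTT = 0.00685747 s.
Throughput = L / cycle = 2000 / 0.00685747 = 292 kbps.

292 kbps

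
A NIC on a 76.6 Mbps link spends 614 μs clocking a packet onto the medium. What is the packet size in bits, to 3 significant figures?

47000 bits

L = R × t_tx = 76600000 b/s × 0.000614 s = 47032.4 bits.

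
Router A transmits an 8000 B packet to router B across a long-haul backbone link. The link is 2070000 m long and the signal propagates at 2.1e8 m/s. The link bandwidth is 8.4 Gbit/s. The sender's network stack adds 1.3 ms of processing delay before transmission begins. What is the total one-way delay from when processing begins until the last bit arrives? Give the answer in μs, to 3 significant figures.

11200 μs

L = 8000 × 8 = 64000 bits.
Transmission delay = L/R = 64000 / 8400000000 = 7.61905 μs.
Propagation delay = d/s = 2070000 m / 210000000 m/s = 9857.14 μs.
Plus processing delay 1.3 ms = 1300 μs.
Total = 11200 μs.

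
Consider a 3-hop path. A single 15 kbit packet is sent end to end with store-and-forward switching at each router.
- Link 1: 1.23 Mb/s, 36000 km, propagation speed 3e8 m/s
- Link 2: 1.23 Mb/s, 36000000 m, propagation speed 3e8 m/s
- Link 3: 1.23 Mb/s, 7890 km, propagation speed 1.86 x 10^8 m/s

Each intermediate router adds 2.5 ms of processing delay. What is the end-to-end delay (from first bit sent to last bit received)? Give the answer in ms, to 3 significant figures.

324 ms

L = 15000 bits.
Transmission delay per hop = L/R = 15000/1230000 = 12.1951 ms; 3 hops → 36.5854 ms.
Propagation delays (d/s per hop): 120, 120, 42.4194 ms; sum = 282.419 ms.
Processing at 2 router(s): 2 × 2.5 ms = 5 ms.
End-to-end = 324 ms.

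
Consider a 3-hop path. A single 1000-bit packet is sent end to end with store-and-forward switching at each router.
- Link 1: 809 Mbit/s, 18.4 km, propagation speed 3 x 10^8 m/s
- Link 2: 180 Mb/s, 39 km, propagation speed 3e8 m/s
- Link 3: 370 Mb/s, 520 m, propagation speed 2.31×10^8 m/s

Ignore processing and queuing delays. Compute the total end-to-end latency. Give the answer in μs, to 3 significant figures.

Transmission delays (L/R per hop): 1.23609, 5.55556, 2.7027 μs; sum = 9.49435 μs.
Propagation delays (d/s per hop): 61.3333, 130, 2.25108 μs; sum = 193.584 μs.
End-to-end = 203 μs.

203 μs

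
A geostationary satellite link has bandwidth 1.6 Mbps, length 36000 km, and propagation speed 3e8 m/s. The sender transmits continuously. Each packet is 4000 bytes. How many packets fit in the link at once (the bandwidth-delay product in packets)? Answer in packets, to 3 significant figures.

Propagation delay = 36000000 / 300000000 = 0.12 s.
BDP = R × t_prop = 1600000 × 0.12 = 192000 bits.
In packets of 32000 bits: 6.00 packets.

6.00 packets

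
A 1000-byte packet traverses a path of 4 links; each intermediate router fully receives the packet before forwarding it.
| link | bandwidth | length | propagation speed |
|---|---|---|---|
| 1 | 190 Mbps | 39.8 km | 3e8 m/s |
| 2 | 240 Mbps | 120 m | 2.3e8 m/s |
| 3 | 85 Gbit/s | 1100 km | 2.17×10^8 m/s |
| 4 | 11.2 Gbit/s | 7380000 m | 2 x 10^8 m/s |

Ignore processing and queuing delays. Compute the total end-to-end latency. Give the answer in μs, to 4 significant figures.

L = 1000 × 8 = 8000 bits.
Transmission delays (L/R per hop): 42.1053, 33.3333, 0.0941176, 0.714286 μs; sum = 76.247 μs.
Propagation delays (d/s per hop): 132.667, 0.521739, 5069.12, 36900 μs; sum = 42102.3 μs.
End-to-end = 42180 μs.

42180 μs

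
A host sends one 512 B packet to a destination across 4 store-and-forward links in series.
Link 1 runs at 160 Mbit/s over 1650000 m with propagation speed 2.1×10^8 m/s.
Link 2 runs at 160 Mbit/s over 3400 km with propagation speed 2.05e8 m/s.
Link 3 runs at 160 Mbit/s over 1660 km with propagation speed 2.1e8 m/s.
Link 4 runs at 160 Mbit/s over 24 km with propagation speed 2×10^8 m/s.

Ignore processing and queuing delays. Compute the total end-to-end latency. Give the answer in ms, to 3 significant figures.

L = 512 × 8 = 4096 bits.
Transmission delay per hop = L/R = 4096/160000000 = 0.0256 ms; 4 hops → 0.1024 ms.
Propagation delays (d/s per hop): 7.85714, 16.5854, 7.90476, 0.12 ms; sum = 32.4673 ms.
End-to-end = 32.6 ms.

32.6 ms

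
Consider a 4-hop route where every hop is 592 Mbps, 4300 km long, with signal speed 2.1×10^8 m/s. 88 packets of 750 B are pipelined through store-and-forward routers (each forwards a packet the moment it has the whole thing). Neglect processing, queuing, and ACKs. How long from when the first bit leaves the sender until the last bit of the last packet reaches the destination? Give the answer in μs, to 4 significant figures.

82830 μs

Per-hop transmission t_tx = L/R = 6000/592000000 = 10.1351 μs.
Per-hop propagation t_prop = 4300000/210000000 = 20476.2 μs.
Pipeline fill: first packet needs 4·t_tx to clear all hops; remaining 87 packets each add one t_tx.
Total = (4+88-1)·t_tx + 4·t_prop = 91·10.1351 + 4·20476.2 = 82830 μs.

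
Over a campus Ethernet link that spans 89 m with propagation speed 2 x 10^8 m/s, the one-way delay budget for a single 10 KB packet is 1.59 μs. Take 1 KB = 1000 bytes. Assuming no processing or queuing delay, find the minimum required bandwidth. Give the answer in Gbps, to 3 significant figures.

69.9 Gbps

L = 80000 bits.
Propagation delay = 89 / 200000000 = 0.445 μs.
Transmission budget = 1.59 − 0.445 = 1.145 μs.
R ≥ L / t_tx = 80000 bits / 1.145e-06 s = 69.9 Gbps.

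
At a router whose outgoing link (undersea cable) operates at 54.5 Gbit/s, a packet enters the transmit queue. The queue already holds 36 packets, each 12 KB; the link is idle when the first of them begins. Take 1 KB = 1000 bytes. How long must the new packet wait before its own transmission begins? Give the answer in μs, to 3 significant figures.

Each queued packet: L/R = 96000/54500000000 = 1.76147 μs.
36 queued → 63.4128 μs.
Queuing delay = 63.4 μs.

63.4 μs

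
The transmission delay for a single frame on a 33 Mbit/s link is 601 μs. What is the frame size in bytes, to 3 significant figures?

2480 bytes

L = R × t_tx = 33000000 b/s × 0.000601 s = 19833 bits.
In bytes: 19833 / 8 = 2480 bytes.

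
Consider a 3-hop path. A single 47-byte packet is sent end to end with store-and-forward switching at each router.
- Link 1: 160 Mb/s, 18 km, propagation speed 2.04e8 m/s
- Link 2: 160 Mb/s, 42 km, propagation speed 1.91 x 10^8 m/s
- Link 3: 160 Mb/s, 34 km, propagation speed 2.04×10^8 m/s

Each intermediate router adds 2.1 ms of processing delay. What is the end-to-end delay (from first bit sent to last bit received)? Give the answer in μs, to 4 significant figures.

4682 μs

L = 47 × 8 = 376 bits.
Transmission delay per hop = L/R = 376/160000000 = 2.35 μs; 3 hops → 7.05 μs.
Propagation delays (d/s per hop): 88.2353, 219.895, 166.667 μs; sum = 474.797 μs.
Processing at 2 router(s): 2 × 2.1 ms = 4200 μs.
End-to-end = 4682 μs.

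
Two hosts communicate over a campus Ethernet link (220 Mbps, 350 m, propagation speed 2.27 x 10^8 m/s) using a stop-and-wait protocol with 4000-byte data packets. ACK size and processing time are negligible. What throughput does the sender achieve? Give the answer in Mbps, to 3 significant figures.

215 Mbps

t_tx = L/R = 32000/220000000 = 0.000145455 s.
t_prop = 350/227000000 = 1.54185e-06 s; RTT = 3.0837e-06 s.
Cycle = t_tx + RTT = 0.000148538 s.
Throughput = L / cycle = 32000 / 0.000148538 = 215 Mbps.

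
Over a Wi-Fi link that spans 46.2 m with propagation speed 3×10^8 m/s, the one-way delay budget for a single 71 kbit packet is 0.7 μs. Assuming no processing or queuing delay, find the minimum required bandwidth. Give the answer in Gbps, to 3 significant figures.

130 Gbps

Propagation delay = 46.2 / 300000000 = 0.154 μs.
Transmission budget = 0.7 − 0.154 = 0.546 μs.
R ≥ L / t_tx = 71000 bits / 5.46e-07 s = 130 Gbps.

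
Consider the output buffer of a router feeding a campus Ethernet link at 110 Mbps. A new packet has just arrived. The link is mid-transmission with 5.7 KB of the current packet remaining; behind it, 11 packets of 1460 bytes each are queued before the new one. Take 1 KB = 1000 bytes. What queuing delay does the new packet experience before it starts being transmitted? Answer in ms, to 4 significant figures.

Each queued packet: L/R = 11680/110000000 = 0.106182 ms.
11 queued → 1.168 ms.
Plus remaining 45600 bits of current packet: 0.414545 ms.
Queuing delay = 1.583 ms.

1.583 ms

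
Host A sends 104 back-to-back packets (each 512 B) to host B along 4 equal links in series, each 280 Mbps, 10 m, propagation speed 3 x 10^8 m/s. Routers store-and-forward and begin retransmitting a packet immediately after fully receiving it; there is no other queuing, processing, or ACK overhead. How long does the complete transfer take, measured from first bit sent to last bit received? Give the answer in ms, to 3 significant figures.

1.57 ms

Per-hop transmission t_tx = L/R = 4096/280000000 = 0.0146286 ms.
Per-hop propagation t_prop = 10/300000000 = 3.33333e-05 ms.
Pipeline fill: first packet needs 4·t_tx to clear all hops; remaining 103 packets each add one t_tx.
Total = (4+104-1)·t_tx + 4·t_prop = 107·0.0146286 + 4·3.33333e-05 = 1.57 ms.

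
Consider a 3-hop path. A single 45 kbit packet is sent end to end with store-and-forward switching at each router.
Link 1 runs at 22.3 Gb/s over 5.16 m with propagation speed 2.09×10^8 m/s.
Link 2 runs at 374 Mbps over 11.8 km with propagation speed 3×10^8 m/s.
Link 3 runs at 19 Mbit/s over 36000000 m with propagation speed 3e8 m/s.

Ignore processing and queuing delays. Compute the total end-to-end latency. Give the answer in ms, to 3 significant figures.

123 ms

L = 45000 bits.
Transmission delays (L/R per hop): 0.00201794, 0.120321, 2.36842 ms; sum = 2.49076 ms.
Propagation delays (d/s per hop): 2.4689e-05, 0.0393333, 120 ms; sum = 120.039 ms.
End-to-end = 123 ms.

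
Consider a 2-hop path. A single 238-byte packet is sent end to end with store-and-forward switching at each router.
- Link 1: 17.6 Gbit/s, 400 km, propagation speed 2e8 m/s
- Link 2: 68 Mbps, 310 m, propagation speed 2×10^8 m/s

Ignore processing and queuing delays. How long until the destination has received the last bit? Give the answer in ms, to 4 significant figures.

L = 238 × 8 = 1904 bits.
Transmission delays (L/R per hop): 0.000108182, 0.028 ms; sum = 0.0281082 ms.
Propagation delays (d/s per hop): 2, 0.00155 ms; sum = 2.00155 ms.
End-to-end = 2.030 ms.

2.030 ms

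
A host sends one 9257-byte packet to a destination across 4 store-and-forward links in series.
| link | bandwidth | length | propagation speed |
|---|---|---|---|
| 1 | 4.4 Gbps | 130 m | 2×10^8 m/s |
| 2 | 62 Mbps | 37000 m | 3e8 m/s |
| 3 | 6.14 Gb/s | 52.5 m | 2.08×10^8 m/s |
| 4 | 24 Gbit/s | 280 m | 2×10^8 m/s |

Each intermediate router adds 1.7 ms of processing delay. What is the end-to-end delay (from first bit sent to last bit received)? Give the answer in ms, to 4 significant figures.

6.452 ms

L = 9257 × 8 = 74056 bits.
Transmission delays (L/R per hop): 0.0168309, 1.19445, 0.0120612, 0.00308567 ms; sum = 1.22643 ms.
Propagation delays (d/s per hop): 0.00065, 0.123333, 0.000252404, 0.0014 ms; sum = 0.125636 ms.
Processing at 3 router(s): 3 × 1.7 ms = 5.1 ms.
End-to-end = 6.452 ms.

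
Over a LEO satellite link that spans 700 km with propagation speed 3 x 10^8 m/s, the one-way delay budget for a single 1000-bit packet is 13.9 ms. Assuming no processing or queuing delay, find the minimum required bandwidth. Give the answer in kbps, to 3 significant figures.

86.5 kbps

Propagation delay = 700000 / 300000000 = 2.33333 ms.
Transmission budget = 13.9 − 2.33333 = 11.5667 ms.
R ≥ L / t_tx = 1000 bits / 0.0115667 s = 86.5 kbps.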